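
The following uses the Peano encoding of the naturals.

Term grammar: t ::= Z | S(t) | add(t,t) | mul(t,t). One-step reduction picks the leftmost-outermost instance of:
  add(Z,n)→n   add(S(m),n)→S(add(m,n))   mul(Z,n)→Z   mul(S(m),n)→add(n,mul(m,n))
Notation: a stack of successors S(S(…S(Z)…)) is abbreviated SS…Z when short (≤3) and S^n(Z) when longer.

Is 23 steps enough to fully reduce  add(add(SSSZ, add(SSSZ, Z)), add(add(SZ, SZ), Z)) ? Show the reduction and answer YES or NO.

Answer: YES — reaches normal form S^8(Z) in 20 ≤ 23 steps

Reduction:
  start: add(add(SSSZ, add(SSSZ, Z)), add(add(SZ, SZ), Z))
  [1] add(S(add(SSZ, add(SSSZ, Z))), add(add(SZ, SZ), Z))
  [2] S(add(add(SSZ, add(SSSZ, Z)), add(add(SZ, SZ), Z)))
  [3] S(add(S(add(SZ, add(SSSZ, Z))), add(add(SZ, SZ), Z)))
  [4] S(S(add(add(SZ, add(SSSZ, Z)), add(add(SZ, SZ), Z))))
  [5] S(S(add(S(add(Z, add(SSSZ, Z))), add(add(SZ, SZ), Z))))
  [6] S(S(S(add(add(Z, add(SSSZ, Z)), add(add(SZ, SZ), Z)))))
  [7] S(S(S(add(add(SSSZ, Z), add(add(SZ, SZ), Z)))))
  [8] S(S(S(add(S(add(SSZ, Z)), add(add(SZ, SZ), Z)))))
  [9] S(S(S(S(add(add(SSZ, Z), add(add(SZ, SZ), Z))))))
  [10] S(S(S(S(add(S(add(SZ, Z)), add(add(SZ, SZ), Z))))))
  [11] S(S(S(S(S(add(add(SZ, Z), add(add(SZ, SZ), Z)))))))
  [12] S(S(S(S(S(add(S(add(Z, Z)), add(add(SZ, SZ), Z)))))))
  [13] S(S(S(S(S(S(add(add(Z, Z), add(add(SZ, SZ), Z))))))))
  [14] S(S(S(S(S(S(add(Z, add(add(SZ, SZ), Z))))))))
  [15] S(S(S(S(S(S(add(add(SZ, SZ), Z)))))))
  [16] S(S(S(S(S(S(add(S(add(Z, SZ)), Z)))))))
  [17] S(S(S(S(S(S(S(add(add(Z, SZ), Z))))))))
  [18] S(S(S(S(S(S(S(add(SZ, Z))))))))
  [19] S(S(S(S(S(S(S(S(add(Z, Z)))))))))
  [20] S^8(Z)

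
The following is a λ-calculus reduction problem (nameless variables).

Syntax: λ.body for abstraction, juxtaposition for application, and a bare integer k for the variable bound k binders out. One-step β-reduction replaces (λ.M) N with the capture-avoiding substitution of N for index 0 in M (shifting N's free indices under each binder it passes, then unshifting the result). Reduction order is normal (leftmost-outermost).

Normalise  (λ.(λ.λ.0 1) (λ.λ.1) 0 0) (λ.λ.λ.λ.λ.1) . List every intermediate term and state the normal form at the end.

  start: (λ.(λ.λ.0 1) (λ.λ.1) 0 0) (λ.λ.λ.λ.λ.1)
  step 1: (λ.λ.0 1) (λ.λ.1) (λ.λ.λ.λ.λ.1) (λ.λ.λ.λ.λ.1)
  step 2: (λ.0 (λ.λ.1)) (λ.λ.λ.λ.λ.1) (λ.λ.λ.λ.λ.1)
  step 3: (λ.λ.λ.λ.λ.1) (λ.λ.1) (λ.λ.λ.λ.λ.1)
  step 4: (λ.λ.λ.λ.1) (λ.λ.λ.λ.λ.1)
  step 5: λ.λ.λ.1

Answer: normal form = λ.λ.λ.1  (in 5 steps)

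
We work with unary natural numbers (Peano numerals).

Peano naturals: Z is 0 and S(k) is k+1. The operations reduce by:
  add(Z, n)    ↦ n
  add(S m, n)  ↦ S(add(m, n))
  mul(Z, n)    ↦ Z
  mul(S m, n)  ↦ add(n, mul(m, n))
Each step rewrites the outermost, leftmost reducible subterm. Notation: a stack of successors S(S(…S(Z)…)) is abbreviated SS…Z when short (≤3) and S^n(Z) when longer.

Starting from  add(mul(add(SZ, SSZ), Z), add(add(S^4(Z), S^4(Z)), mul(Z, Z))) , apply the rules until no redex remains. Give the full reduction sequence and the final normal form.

  start: add(mul(add(SZ, SSZ), Z), add(add(S^4(Z), S^4(Z)), mul(Z, Z)))
  [1] add(mul(S(add(Z, SSZ)), Z), add(add(S^4(Z), S^4(Z)), mul(Z, Z)))
  [2] add(add(Z, mul(add(Z, SSZ), Z)), add(add(S^4(Z), S^4(Z)), mul(Z, Z)))
  [3] add(mul(add(Z, SSZ), Z), add(add(S^4(Z), S^4(Z)), mul(Z, Z)))
  [4] add(mul(SSZ, Z), add(add(S^4(Z), S^4(Z)), mul(Z, Z)))
  [5] add(add(Z, mul(SZ, Z)), add(add(S^4(Z), S^4(Z)), mul(Z, Z)))
  [6] add(mul(SZ, Z), add(add(S^4(Z), S^4(Z)), mul(Z, Z)))
  [7] add(add(Z, mul(Z, Z)), add(add(S^4(Z), S^4(Z)), mul(Z, Z)))
  [8] add(mul(Z, Z), add(add(S^4(Z), S^4(Z)), mul(Z, Z)))
  [9] add(Z, add(add(S^4(Z), S^4(Z)), mul(Z, Z)))
  [10] add(add(S^4(Z), S^4(Z)), mul(Z, Z))
  [11] add(S(add(SSSZ, S^4(Z))), mul(Z, Z))
  [12] S(add(add(SSSZ, S^4(Z)), mul(Z, Z)))
  [13] S(add(S(add(SSZ, S^4(Z))), mul(Z, Z)))
  [14] S(S(add(add(SSZ, S^4(Z)), mul(Z, Z))))
  [15] S(S(add(S(add(SZ, S^4(Z))), mul(Z, Z))))
  [16] S(S(S(add(add(SZ, S^4(Z)), mul(Z, Z)))))
  [17] S(S(S(add(S(add(Z, S^4(Z))), mul(Z, Z)))))
  [18] S(S(S(S(add(add(Z, S^4(Z)), mul(Z, Z))))))
  [19] S(S(S(S(add(S^4(Z), mul(Z, Z))))))
  [20] S(S(S(S(S(add(SSSZ, mul(Z, Z)))))))
  [21] S(S(S(S(S(S(add(SSZ, mul(Z, Z))))))))
  [22] S(S(S(S(S(S(S(add(SZ, mul(Z, Z)))))))))
  [23] S(S(S(S(S(S(S(S(add(Z, mul(Z, Z))))))))))
  [24] S(S(S(S(S(S(S(S(mul(Z, Z)))))))))
  [25] S^8(Z)

Answer: normal form = S^8(Z)  (in 25 steps)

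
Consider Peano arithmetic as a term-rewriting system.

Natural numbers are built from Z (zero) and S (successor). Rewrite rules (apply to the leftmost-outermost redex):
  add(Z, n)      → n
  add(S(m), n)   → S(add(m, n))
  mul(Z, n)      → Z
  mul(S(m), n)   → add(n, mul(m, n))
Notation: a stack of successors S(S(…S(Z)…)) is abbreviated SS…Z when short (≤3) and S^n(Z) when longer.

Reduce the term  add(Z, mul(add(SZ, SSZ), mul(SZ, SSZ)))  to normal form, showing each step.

Answer: normal form = S^6(Z)  (in 31 steps)

Reduction:
  start: add(Z, mul(add(SZ, SSZ), mul(SZ, SSZ)))
  [1] mul(add(SZ, SSZ), mul(SZ, SSZ))
  [2] mul(S(add(Z, SSZ)), mul(SZ, SSZ))
  [3] add(mul(SZ, SSZ), mul(add(Z, SSZ), mul(SZ, SSZ)))
  [4] add(add(SSZ, mul(Z, SSZ)), mul(add(Z, SSZ), mul(SZ, SSZ)))
  [5] add(S(add(SZ, mul(Z, SSZ))), mul(add(Z, SSZ), mul(SZ, SSZ)))
  [6] S(add(add(SZ, mul(Z, SSZ)), mul(add(Z, SSZ), mul(SZ, SSZ))))
  [7] S(add(S(add(Z, mul(Z, SSZ))), mul(add(Z, SSZ), mul(SZ, SSZ))))
  [8] S(S(add(add(Z, mul(Z, SSZ)), mul(add(Z, SSZ), mul(SZ, SSZ)))))
  [9] S(S(add(mul(Z, SSZ), mul(add(Z, SSZ), mul(SZ, SSZ)))))
  [10] S(S(add(Z, mul(add(Z, SSZ), mul(SZ, SSZ)))))
  [11] S(S(mul(add(Z, SSZ), mul(SZ, SSZ))))
  [12] S(S(mul(SSZ, mul(SZ, SSZ))))
  [13] S(S(add(mul(SZ, SSZ), mul(SZ, mul(SZ, SSZ)))))
  [14] S(S(add(add(SSZ, mul(Z, SSZ)), mul(SZ, mul(SZ, SSZ)))))
  [15] S(S(add(S(add(SZ, mul(Z, SSZ))), mul(SZ, mul(SZ, SSZ)))))
  [16] S(S(S(add(add(SZ, mul(Z, SSZ)), mul(SZ, mul(SZ, SSZ))))))
  [17] S(S(S(add(S(add(Z, mul(Z, SSZ))), mul(SZ, mul(SZ, SSZ))))))
  [18] S(S(S(S(add(add(Z, mul(Z, SSZ)), mul(SZ, mul(SZ, SSZ)))))))
  [19] S(S(S(S(add(mul(Z, SSZ), mul(SZ, mul(SZ, SSZ)))))))
  [20] S(S(S(S(add(Z, mul(SZ, mul(SZ, SSZ)))))))
  [21] S(S(S(S(mul(SZ, mul(SZ, SSZ))))))
  [22] S(S(S(S(add(mul(SZ, SSZ), mul(Z, mul(SZ, SSZ)))))))
  [23] S(S(S(S(add(add(SSZ, mul(Z, SSZ)), mul(Z, mul(SZ, SSZ)))))))
  [24] S(S(S(S(add(S(add(SZ, mul(Z, SSZ))), mul(Z, mul(SZ, SSZ)))))))
  [25] S(S(S(S(S(add(add(SZ, mul(Z, SSZ)), mul(Z, mul(SZ, SSZ))))))))
  [26] S(S(S(S(S(add(S(add(Z, mul(Z, SSZ))), mul(Z, mul(SZ, SSZ))))))))
  [27] S(S(S(S(S(S(add(add(Z, mul(Z, SSZ)), mul(Z, mul(SZ, SSZ)))))))))
  [28] S(S(S(S(S(S(add(mul(Z, SSZ), mul(Z, mul(SZ, SSZ)))))))))
  [29] S(S(S(S(S(S(add(Z, mul(Z, mul(SZ, SSZ)))))))))
  [30] S(S(S(S(S(S(mul(Z, mul(SZ, SSZ))))))))
  [31] S^6(Z)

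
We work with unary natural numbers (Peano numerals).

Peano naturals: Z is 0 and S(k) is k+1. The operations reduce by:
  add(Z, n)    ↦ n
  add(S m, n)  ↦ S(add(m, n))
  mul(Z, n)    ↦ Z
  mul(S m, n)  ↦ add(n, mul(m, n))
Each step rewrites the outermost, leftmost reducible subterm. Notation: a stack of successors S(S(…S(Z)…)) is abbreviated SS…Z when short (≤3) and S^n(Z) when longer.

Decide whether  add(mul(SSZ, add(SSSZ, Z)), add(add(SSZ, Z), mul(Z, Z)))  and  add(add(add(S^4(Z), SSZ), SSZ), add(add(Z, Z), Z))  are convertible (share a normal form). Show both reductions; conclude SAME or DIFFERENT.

Answer: SAME — A ⇓ S^8(Z), B ⇓ S^8(Z)

Derivation:
Term A:
  start: add(mul(SSZ, add(SSSZ, Z)), add(add(SSZ, Z), mul(Z, Z)))
  →1  add(add(add(SSSZ, Z), mul(SZ, add(SSSZ, Z))), add(add(SSZ, Z), mul(Z, Z)))
  →2  add(add(S(add(SSZ, Z)), mul(SZ, add(SSSZ, Z))), add(add(SSZ, Z), mul(Z, Z)))
  →3  add(S(add(add(SSZ, Z), mul(SZ, add(SSSZ, Z)))), add(add(SSZ, Z), mul(Z, Z)))
  →4  S(add(add(add(SSZ, Z), mul(SZ, add(SSSZ, Z))), add(add(SSZ, Z), mul(Z, Z))))
  →5  S(add(add(S(add(SZ, Z)), mul(SZ, add(SSSZ, Z))), add(add(SSZ, Z), mul(Z, Z))))
  →6  S(add(S(add(add(SZ, Z), mul(SZ, add(SSSZ, Z)))), add(add(SSZ, Z), mul(Z, Z))))
  →7  S(S(add(add(add(SZ, Z), mul(SZ, add(SSSZ, Z))), add(add(SSZ, Z), mul(Z, Z)))))
  →8  S(S(add(add(S(add(Z, Z)), mul(SZ, add(SSSZ, Z))), add(add(SSZ, Z), mul(Z, Z)))))
  →9  S(S(add(S(add(add(Z, Z), mul(SZ, add(SSSZ, Z)))), add(add(SSZ, Z), mul(Z, Z)))))
  →10  S(S(S(add(add(add(Z, Z), mul(SZ, add(SSSZ, Z))), add(add(SSZ, Z), mul(Z, Z))))))
  →11  S(S(S(add(add(Z, mul(SZ, add(SSSZ, Z))), add(add(SSZ, Z), mul(Z, Z))))))
  →12  S(S(S(add(mul(SZ, add(SSSZ, Z)), add(add(SSZ, Z), mul(Z, Z))))))
  →13  S(S(S(add(add(add(SSSZ, Z), mul(Z, add(SSSZ, Z))), add(add(SSZ, Z), mul(Z, Z))))))
  →14  S(S(S(add(add(S(add(SSZ, Z)), mul(Z, add(SSSZ, Z))), add(add(SSZ, Z), mul(Z, Z))))))
  →15  S(S(S(add(S(add(add(SSZ, Z), mul(Z, add(SSSZ, Z)))), add(add(SSZ, Z), mul(Z, Z))))))
  →16  S(S(S(S(add(add(add(SSZ, Z), mul(Z, add(SSSZ, Z))), add(add(SSZ, Z), mul(Z, Z)))))))
  →17  S(S(S(S(add(add(S(add(SZ, Z)), mul(Z, add(SSSZ, Z))), add(add(SSZ, Z), mul(Z, Z)))))))
  →18  S(S(S(S(add(S(add(add(SZ, Z), mul(Z, add(SSSZ, Z)))), add(add(SSZ, Z), mul(Z, Z)))))))
  →19  S(S(S(S(S(add(add(add(SZ, Z), mul(Z, add(SSSZ, Z))), add(add(SSZ, Z), mul(Z, Z))))))))
  →20  S(S(S(S(S(add(add(S(add(Z, Z)), mul(Z, add(SSSZ, Z))), add(add(SSZ, Z), mul(Z, Z))))))))
  →21  S(S(S(S(S(add(S(add(add(Z, Z), mul(Z, add(SSSZ, Z)))), add(add(SSZ, Z), mul(Z, Z))))))))
  →22  S(S(S(S(S(S(add(add(add(Z, Z), mul(Z, add(SSSZ, Z))), add(add(SSZ, Z), mul(Z, Z)))))))))
  →23  S(S(S(S(S(S(add(add(Z, mul(Z, add(SSSZ, Z))), add(add(SSZ, Z), mul(Z, Z)))))))))
  →24  S(S(S(S(S(S(add(mul(Z, add(SSSZ, Z)), add(add(SSZ, Z), mul(Z, Z)))))))))
  →25  S(S(S(S(S(S(add(Z, add(add(SSZ, Z), mul(Z, Z)))))))))
  →26  S(S(S(S(S(S(add(add(SSZ, Z), mul(Z, Z))))))))
  →27  S(S(S(S(S(S(add(S(add(SZ, Z)), mul(Z, Z))))))))
  →28  S(S(S(S(S(S(S(add(add(SZ, Z), mul(Z, Z)))))))))
  →29  S(S(S(S(S(S(S(add(S(add(Z, Z)), mul(Z, Z)))))))))
  →30  S(S(S(S(S(S(S(S(add(add(Z, Z), mul(Z, Z))))))))))
  →31  S(S(S(S(S(S(S(S(add(Z, mul(Z, Z))))))))))
  →32  S(S(S(S(S(S(S(S(mul(Z, Z)))))))))
  →33  S^8(Z)

Term B:
  start: add(add(add(S^4(Z), SSZ), SSZ), add(add(Z, Z), Z))
  →1  add(add(S(add(SSSZ, SSZ)), SSZ), add(add(Z, Z), Z))
  →2  add(S(add(add(SSSZ, SSZ), SSZ)), add(add(Z, Z), Z))
  →3  S(add(add(add(SSSZ, SSZ), SSZ), add(add(Z, Z), Z)))
  →4  S(add(add(S(add(SSZ, SSZ)), SSZ), add(add(Z, Z), Z)))
  →5  S(add(S(add(add(SSZ, SSZ), SSZ)), add(add(Z, Z), Z)))
  →6  S(S(add(add(add(SSZ, SSZ), SSZ), add(add(Z, Z), Z))))
  →7  S(S(add(add(S(add(SZ, SSZ)), SSZ), add(add(Z, Z), Z))))
  →8  S(S(add(S(add(add(SZ, SSZ), SSZ)), add(add(Z, Z), Z))))
  →9  S(S(S(add(add(add(SZ, SSZ), SSZ), add(add(Z, Z), Z)))))
  →10  S(S(S(add(add(S(add(Z, SSZ)), SSZ), add(add(Z, Z), Z)))))
  →11  S(S(S(add(S(add(add(Z, SSZ), SSZ)), add(add(Z, Z), Z)))))
  →12  S(S(S(S(add(add(add(Z, SSZ), SSZ), add(add(Z, Z), Z))))))
  →13  S(S(S(S(add(add(SSZ, SSZ), add(add(Z, Z), Z))))))
  →14  S(S(S(S(add(S(add(SZ, SSZ)), add(add(Z, Z), Z))))))
  →15  S(S(S(S(S(add(add(SZ, SSZ), add(add(Z, Z), Z)))))))
  →16  S(S(S(S(S(add(S(add(Z, SSZ)), add(add(Z, Z), Z)))))))
  →17  S(S(S(S(S(S(add(add(Z, SSZ), add(add(Z, Z), Z))))))))
  →18  S(S(S(S(S(S(add(SSZ, add(add(Z, Z), Z))))))))
  →19  S(S(S(S(S(S(S(add(SZ, add(add(Z, Z), Z)))))))))
  →20  S(S(S(S(S(S(S(S(add(Z, add(add(Z, Z), Z))))))))))
  →21  S(S(S(S(S(S(S(S(add(add(Z, Z), Z)))))))))
  →22  S(S(S(S(S(S(S(S(add(Z, Z)))))))))
  →23  S^8(Z)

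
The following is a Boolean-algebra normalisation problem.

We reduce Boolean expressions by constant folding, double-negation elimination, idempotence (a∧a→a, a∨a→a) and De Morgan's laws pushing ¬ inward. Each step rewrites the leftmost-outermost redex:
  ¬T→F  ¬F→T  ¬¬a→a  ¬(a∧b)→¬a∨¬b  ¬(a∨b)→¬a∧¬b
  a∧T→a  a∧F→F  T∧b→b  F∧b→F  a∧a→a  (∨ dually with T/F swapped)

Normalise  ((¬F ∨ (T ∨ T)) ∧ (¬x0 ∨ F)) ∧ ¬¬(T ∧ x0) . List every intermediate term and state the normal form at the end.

Answer: normal form = ¬x0 ∧ x0  (in 6 steps)

Reduction:
  start: ((¬F ∨ (T ∨ T)) ∧ (¬x0 ∨ F)) ∧ ¬¬(T ∧ x0)
  step 1: ((T ∨ (T ∨ T)) ∧ (¬x0 ∨ F)) ∧ ¬¬(T ∧ x0)
  step 2: (T ∧ (¬x0 ∨ F)) ∧ ¬¬(T ∧ x0)
  step 3: (¬x0 ∨ F) ∧ ¬¬(T ∧ x0)
  step 4: ¬x0 ∧ ¬¬(T ∧ x0)
  step 5: ¬x0 ∧ (T ∧ x0)
  step 6: ¬x0 ∧ x0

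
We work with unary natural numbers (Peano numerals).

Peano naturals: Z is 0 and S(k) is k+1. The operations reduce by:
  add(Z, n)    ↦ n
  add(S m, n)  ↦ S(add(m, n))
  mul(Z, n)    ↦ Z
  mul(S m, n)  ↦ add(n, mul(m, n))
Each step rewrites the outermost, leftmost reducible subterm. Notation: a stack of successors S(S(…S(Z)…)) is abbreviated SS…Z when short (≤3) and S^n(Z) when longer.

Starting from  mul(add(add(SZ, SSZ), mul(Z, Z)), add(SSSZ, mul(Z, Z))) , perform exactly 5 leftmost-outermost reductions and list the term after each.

  start: mul(add(add(SZ, SSZ), mul(Z, Z)), add(SSSZ, mul(Z, Z)))
  →1  mul(add(S(add(Z, SSZ)), mul(Z, Z)), add(SSSZ, mul(Z, Z)))
  →2  mul(S(add(add(Z, SSZ), mul(Z, Z))), add(SSSZ, mul(Z, Z)))
  →3  add(add(SSSZ, mul(Z, Z)), mul(add(add(Z, SSZ), mul(Z, Z)), add(SSSZ, mul(Z, Z))))
  →4  add(S(add(SSZ, mul(Z, Z))), mul(add(add(Z, SSZ), mul(Z, Z)), add(SSSZ, mul(Z, Z))))
  →5  S(add(add(SSZ, mul(Z, Z)), mul(add(add(Z, SSZ), mul(Z, Z)), add(SSSZ, mul(Z, Z)))))

Answer: after 5 steps: S(add(add(SSZ, mul(Z, Z)), mul(add(add(Z, SSZ), mul(Z, Z)), add(SSSZ, mul(Z, Z)))))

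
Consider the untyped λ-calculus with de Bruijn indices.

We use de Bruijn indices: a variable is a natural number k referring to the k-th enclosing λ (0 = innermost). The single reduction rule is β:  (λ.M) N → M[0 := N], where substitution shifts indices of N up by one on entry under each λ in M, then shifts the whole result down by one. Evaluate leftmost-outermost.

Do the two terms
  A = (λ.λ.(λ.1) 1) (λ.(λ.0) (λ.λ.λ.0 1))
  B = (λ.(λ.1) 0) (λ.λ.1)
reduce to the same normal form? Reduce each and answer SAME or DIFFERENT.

Term A:
  start: (λ.λ.(λ.1) 1) (λ.(λ.0) (λ.λ.λ.0 1))
  [1] λ.(λ.1) (λ.(λ.0) (λ.λ.λ.0 1))
  [2] λ.0

Term B:
  start: (λ.(λ.1) 0) (λ.λ.1)
  [1] (λ.λ.λ.1) (λ.λ.1)
  [2] λ.λ.1

Answer: DIFFERENT — A ⇓ λ.0, B ⇓ λ.λ.1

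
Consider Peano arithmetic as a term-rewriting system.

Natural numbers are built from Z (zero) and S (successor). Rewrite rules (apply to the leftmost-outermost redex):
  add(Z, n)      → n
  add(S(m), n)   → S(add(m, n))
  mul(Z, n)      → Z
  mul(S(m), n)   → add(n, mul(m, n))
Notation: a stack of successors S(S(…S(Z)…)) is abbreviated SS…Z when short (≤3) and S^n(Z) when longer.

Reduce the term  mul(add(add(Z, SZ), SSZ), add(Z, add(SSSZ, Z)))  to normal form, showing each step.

Answer: normal form = S^9(Z)  (in 34 steps)

Reduction:
  start: mul(add(add(Z, SZ), SSZ), add(Z, add(SSSZ, Z)))
  step 1: mul(add(SZ, SSZ), add(Z, add(SSSZ, Z)))
  step 2: mul(S(add(Z, SSZ)), add(Z, add(SSSZ, Z)))
  step 3: add(add(Z, add(SSSZ, Z)), mul(add(Z, SSZ), add(Z, add(SSSZ, Z))))
  step 4: add(add(SSSZ, Z), mul(add(Z, SSZ), add(Z, add(SSSZ, Z))))
  step 5: add(S(add(SSZ, Z)), mul(add(Z, SSZ), add(Z, add(SSSZ, Z))))
  step 6: S(add(add(SSZ, Z), mul(add(Z, SSZ), add(Z, add(SSSZ, Z)))))
  step 7: S(add(S(add(SZ, Z)), mul(add(Z, SSZ), add(Z, add(SSSZ, Z)))))
  step 8: S(S(add(add(SZ, Z), mul(add(Z, SSZ), add(Z, add(SSSZ, Z))))))
  step 9: S(S(add(S(add(Z, Z)), mul(add(Z, SSZ), add(Z, add(SSSZ, Z))))))
  step 10: S(S(S(add(add(Z, Z), mul(add(Z, SSZ), add(Z, add(SSSZ, Z)))))))
  step 11: S(S(S(add(Z, mul(add(Z, SSZ), add(Z, add(SSSZ, Z)))))))
  step 12: S(S(S(mul(add(Z, SSZ), add(Z, add(SSSZ, Z))))))
  step 13: S(S(S(mul(SSZ, add(Z, add(SSSZ, Z))))))
  step 14: S(S(S(add(add(Z, add(SSSZ, Z)), mul(SZ, add(Z, add(SSSZ, Z)))))))
  step 15: S(S(S(add(add(SSSZ, Z), mul(SZ, add(Z, add(SSSZ, Z)))))))
  step 16: S(S(S(add(S(add(SSZ, Z)), mul(SZ, add(Z, add(SSSZ, Z)))))))
  step 17: S(S(S(S(add(add(SSZ, Z), mul(SZ, add(Z, add(SSSZ, Z))))))))
  step 18: S(S(S(S(add(S(add(SZ, Z)), mul(SZ, add(Z, add(SSSZ, Z))))))))
  step 19: S(S(S(S(S(add(add(SZ, Z), mul(SZ, add(Z, add(SSSZ, Z)))))))))
  step 20: S(S(S(S(S(add(S(add(Z, Z)), mul(SZ, add(Z, add(SSSZ, Z)))))))))
  step 21: S(S(S(S(S(S(add(add(Z, Z), mul(SZ, add(Z, add(SSSZ, Z))))))))))
  step 22: S(S(S(S(S(S(add(Z, mul(SZ, add(Z, add(SSSZ, Z))))))))))
  step 23: S(S(S(S(S(S(mul(SZ, add(Z, add(SSSZ, Z)))))))))
  step 24: S(S(S(S(S(S(add(add(Z, add(SSSZ, Z)), mul(Z, add(Z, add(SSSZ, Z))))))))))
  step 25: S(S(S(S(S(S(add(add(SSSZ, Z), mul(Z, add(Z, add(SSSZ, Z))))))))))
  step 26: S(S(S(S(S(S(add(S(add(SSZ, Z)), mul(Z, add(Z, add(SSSZ, Z))))))))))
  step 27: S(S(S(S(S(S(S(add(add(SSZ, Z), mul(Z, add(Z, add(SSSZ, Z)))))))))))
  step 28: S(S(S(S(S(S(S(add(S(add(SZ, Z)), mul(Z, add(Z, add(SSSZ, Z)))))))))))
  step 29: S(S(S(S(S(S(S(S(add(add(SZ, Z), mul(Z, add(Z, add(SSSZ, Z))))))))))))
  step 30: S(S(S(S(S(S(S(S(add(S(add(Z, Z)), mul(Z, add(Z, add(SSSZ, Z))))))))))))
  step 31: S(S(S(S(S(S(S(S(S(add(add(Z, Z), mul(Z, add(Z, add(SSSZ, Z)))))))))))))
  step 32: S(S(S(S(S(S(S(S(S(add(Z, mul(Z, add(Z, add(SSSZ, Z)))))))))))))
  step 33: S(S(S(S(S(S(S(S(S(mul(Z, add(Z, add(SSSZ, Z))))))))))))
  step 34: S^9(Z)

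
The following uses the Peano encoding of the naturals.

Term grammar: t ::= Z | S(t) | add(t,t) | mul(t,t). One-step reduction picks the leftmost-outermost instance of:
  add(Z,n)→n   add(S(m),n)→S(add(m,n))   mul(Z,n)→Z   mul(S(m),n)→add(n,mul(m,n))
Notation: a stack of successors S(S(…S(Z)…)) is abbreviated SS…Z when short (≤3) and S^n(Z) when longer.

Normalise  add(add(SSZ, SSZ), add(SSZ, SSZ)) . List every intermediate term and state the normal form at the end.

  start: add(add(SSZ, SSZ), add(SSZ, SSZ))
  →1  add(S(add(SZ, SSZ)), add(SSZ, SSZ))
  →2  S(add(add(SZ, SSZ), add(SSZ, SSZ)))
  →3  S(add(S(add(Z, SSZ)), add(SSZ, SSZ)))
  →4  S(S(add(add(Z, SSZ), add(SSZ, SSZ))))
  →5  S(S(add(SSZ, add(SSZ, SSZ))))
  →6  S(S(S(add(SZ, add(SSZ, SSZ)))))
  →7  S(S(S(S(add(Z, add(SSZ, SSZ))))))
  →8  S(S(S(S(add(SSZ, SSZ)))))
  →9  S(S(S(S(S(add(SZ, SSZ))))))
  →10  S(S(S(S(S(S(add(Z, SSZ)))))))
  →11  S^8(Z)

Answer: normal form = S^8(Z)  (in 11 steps)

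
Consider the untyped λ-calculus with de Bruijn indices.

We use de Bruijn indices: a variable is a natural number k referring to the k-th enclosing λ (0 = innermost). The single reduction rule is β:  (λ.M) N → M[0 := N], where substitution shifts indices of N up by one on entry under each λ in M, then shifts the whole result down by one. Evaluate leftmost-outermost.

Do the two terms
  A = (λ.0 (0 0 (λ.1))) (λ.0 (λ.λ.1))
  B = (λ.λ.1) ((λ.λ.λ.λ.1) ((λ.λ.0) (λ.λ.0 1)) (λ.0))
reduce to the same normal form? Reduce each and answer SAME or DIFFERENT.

Term A:
  start: (λ.0 (0 0 (λ.1))) (λ.0 (λ.λ.1))
  [1] (λ.0 (λ.λ.1)) ((λ.0 (λ.λ.1)) (λ.0 (λ.λ.1)) (λ.λ.0 (λ.λ.1)))
  [2] (λ.0 (λ.λ.1)) (λ.0 (λ.λ.1)) (λ.λ.0 (λ.λ.1)) (λ.λ.1)
  [3] (λ.0 (λ.λ.1)) (λ.λ.1) (λ.λ.0 (λ.λ.1)) (λ.λ.1)
  [4] (λ.λ.1) (λ.λ.1) (λ.λ.0 (λ.λ.1)) (λ.λ.1)
  [5] (λ.λ.λ.1) (λ.λ.0 (λ.λ.1)) (λ.λ.1)
  [6] (λ.λ.1) (λ.λ.1)
  [7] λ.λ.λ.1

Term B:
  start: (λ.λ.1) ((λ.λ.λ.λ.1) ((λ.λ.0) (λ.λ.0 1)) (λ.0))
  [1] λ.(λ.λ.λ.λ.1) ((λ.λ.0) (λ.λ.0 1)) (λ.0)
  [2] λ.(λ.λ.λ.1) (λ.0)
  [3] λ.λ.λ.1

Answer: SAME — A ⇓ λ.λ.λ.1, B ⇓ λ.λ.λ.1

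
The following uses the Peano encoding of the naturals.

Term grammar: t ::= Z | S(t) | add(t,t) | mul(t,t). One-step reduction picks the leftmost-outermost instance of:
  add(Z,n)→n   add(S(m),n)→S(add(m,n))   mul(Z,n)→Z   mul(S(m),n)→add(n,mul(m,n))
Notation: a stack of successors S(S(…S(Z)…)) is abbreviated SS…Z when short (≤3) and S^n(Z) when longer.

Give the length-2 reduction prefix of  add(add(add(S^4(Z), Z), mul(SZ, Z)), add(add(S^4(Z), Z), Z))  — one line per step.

Answer: after 2 steps: add(S(add(add(SSSZ, Z), mul(SZ, Z))), add(add(S^4(Z), Z), Z))

Working:
  start: add(add(add(S^4(Z), Z), mul(SZ, Z)), add(add(S^4(Z), Z), Z))
  [1] add(add(S(add(SSSZ, Z)), mul(SZ, Z)), add(add(S^4(Z), Z), Z))
  [2] add(S(add(add(SSSZ, Z), mul(SZ, Z))), add(add(S^4(Z), Z), Z))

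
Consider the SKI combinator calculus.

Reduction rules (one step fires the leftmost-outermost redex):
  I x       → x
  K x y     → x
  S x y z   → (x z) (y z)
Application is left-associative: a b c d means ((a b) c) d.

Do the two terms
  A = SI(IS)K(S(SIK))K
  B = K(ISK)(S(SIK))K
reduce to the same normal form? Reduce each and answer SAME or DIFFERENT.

Answer: SAME — A ⇓ SKK, B ⇓ SKK

Derivation:
Term A:
  start: SI(IS)K(S(SIK))K
  [1] IK(ISK)(S(SIK))K
  [2] K(ISK)(S(SIK))K
  [3] ISKK
  [4] SKK

Term B:
  start: K(ISK)(S(SIK))K
  [1] ISKK
  [2] SKK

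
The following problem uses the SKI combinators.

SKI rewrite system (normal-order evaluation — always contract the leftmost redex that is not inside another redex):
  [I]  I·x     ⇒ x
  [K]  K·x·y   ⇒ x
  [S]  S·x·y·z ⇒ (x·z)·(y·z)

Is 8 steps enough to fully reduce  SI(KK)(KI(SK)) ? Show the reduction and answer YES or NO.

  start: SI(KK)(KI(SK))
  →1  I(KI(SK))(KK(KI(SK)))
  →2  KI(SK)(KK(KI(SK)))
  →3  I(KK(KI(SK)))
  →4  KK(KI(SK))
  →5  K

Answer: YES — reaches normal form K in 5 ≤ 8 steps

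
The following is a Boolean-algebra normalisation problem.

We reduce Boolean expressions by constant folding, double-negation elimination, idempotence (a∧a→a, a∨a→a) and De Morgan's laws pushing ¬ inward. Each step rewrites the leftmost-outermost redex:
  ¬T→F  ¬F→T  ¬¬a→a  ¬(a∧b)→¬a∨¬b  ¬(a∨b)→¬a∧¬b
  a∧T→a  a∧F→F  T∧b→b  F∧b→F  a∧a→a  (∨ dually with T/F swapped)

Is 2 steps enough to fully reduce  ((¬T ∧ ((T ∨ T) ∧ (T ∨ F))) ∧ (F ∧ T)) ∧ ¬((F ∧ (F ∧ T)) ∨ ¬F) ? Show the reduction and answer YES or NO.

Answer: NO — after 2 steps the term is (F ∧ (F ∧ T)) ∧ ¬((F ∧ (F ∧ T)) ∨ ¬F), not yet normal

Reduction:
  start: ((¬T ∧ ((T ∨ T) ∧ (T ∨ F))) ∧ (F ∧ T)) ∧ ¬((F ∧ (F ∧ T)) ∨ ¬F)
  step 1: ((F ∧ ((T ∨ T) ∧ (T ∨ F))) ∧ (F ∧ T)) ∧ ¬((F ∧ (F ∧ T)) ∨ ¬F)
  step 2: (F ∧ (F ∧ T)) ∧ ¬((F ∧ (F ∧ T)) ∨ ¬F)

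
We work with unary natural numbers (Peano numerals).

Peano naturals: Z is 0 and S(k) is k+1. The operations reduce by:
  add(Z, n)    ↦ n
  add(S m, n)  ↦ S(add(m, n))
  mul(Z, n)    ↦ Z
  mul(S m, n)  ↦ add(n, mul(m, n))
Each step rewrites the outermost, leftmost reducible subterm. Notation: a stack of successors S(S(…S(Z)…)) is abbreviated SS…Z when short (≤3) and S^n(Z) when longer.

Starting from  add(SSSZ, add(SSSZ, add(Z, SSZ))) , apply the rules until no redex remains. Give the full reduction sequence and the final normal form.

Answer: normal form = S^8(Z)  (in 9 steps)

Reduction:
  start: add(SSSZ, add(SSSZ, add(Z, SSZ)))
  step 1: S(add(SSZ, add(SSSZ, add(Z, SSZ))))
  step 2: S(S(add(SZ, add(SSSZ, add(Z, SSZ)))))
  step 3: S(S(S(add(Z, add(SSSZ, add(Z, SSZ))))))
  step 4: S(S(S(add(SSSZ, add(Z, SSZ)))))
  step 5: S(S(S(S(add(SSZ, add(Z, SSZ))))))
  step 6: S(S(S(S(S(add(SZ, add(Z, SSZ)))))))
  step 7: S(S(S(S(S(S(add(Z, add(Z, SSZ))))))))
  step 8: S(S(S(S(S(S(add(Z, SSZ)))))))
  step 9: S^8(Z)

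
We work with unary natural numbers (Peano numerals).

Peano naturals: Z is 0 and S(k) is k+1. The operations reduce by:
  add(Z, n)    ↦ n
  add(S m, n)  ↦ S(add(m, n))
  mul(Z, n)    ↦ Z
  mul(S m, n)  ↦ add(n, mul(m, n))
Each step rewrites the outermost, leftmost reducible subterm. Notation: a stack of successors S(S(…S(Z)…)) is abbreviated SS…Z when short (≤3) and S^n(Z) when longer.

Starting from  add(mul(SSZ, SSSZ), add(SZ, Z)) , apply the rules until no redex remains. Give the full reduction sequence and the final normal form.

  start: add(mul(SSZ, SSSZ), add(SZ, Z))
  [1] add(add(SSSZ, mul(SZ, SSSZ)), add(SZ, Z))
  [2] add(S(add(SSZ, mul(SZ, SSSZ))), add(SZ, Z))
  [3] S(add(add(SSZ, mul(SZ, SSSZ)), add(SZ, Z)))
  [4] S(add(S(add(SZ, mul(SZ, SSSZ))), add(SZ, Z)))
  [5] S(S(add(add(SZ, mul(SZ, SSSZ)), add(SZ, Z))))
  [6] S(S(add(S(add(Z, mul(SZ, SSSZ))), add(SZ, Z))))
  [7] S(S(S(add(add(Z, mul(SZ, SSSZ)), add(SZ, Z)))))
  [8] S(S(S(add(mul(SZ, SSSZ), add(SZ, Z)))))
  [9] S(S(S(add(add(SSSZ, mul(Z, SSSZ)), add(SZ, Z)))))
  [10] S(S(S(add(S(add(SSZ, mul(Z, SSSZ))), add(SZ, Z)))))
  [11] S(S(S(S(add(add(SSZ, mul(Z, SSSZ)), add(SZ, Z))))))
  [12] S(S(S(S(add(S(add(SZ, mul(Z, SSSZ))), add(SZ, Z))))))
  [13] S(S(S(S(S(add(add(SZ, mul(Z, SSSZ)), add(SZ, Z)))))))
  [14] S(S(S(S(S(add(S(add(Z, mul(Z, SSSZ))), add(SZ, Z)))))))
  [15] S(S(S(S(S(S(add(add(Z, mul(Z, SSSZ)), add(SZ, Z))))))))
  [16] S(S(S(S(S(S(add(mul(Z, SSSZ), add(SZ, Z))))))))
  [17] S(S(S(S(S(S(add(Z, add(SZ, Z))))))))
  [18] S(S(S(S(S(S(add(SZ, Z)))))))
  [19] S(S(S(S(S(S(S(add(Z, Z))))))))
  [20] S^7(Z)

Answer: normal form = S^7(Z)  (in 20 steps)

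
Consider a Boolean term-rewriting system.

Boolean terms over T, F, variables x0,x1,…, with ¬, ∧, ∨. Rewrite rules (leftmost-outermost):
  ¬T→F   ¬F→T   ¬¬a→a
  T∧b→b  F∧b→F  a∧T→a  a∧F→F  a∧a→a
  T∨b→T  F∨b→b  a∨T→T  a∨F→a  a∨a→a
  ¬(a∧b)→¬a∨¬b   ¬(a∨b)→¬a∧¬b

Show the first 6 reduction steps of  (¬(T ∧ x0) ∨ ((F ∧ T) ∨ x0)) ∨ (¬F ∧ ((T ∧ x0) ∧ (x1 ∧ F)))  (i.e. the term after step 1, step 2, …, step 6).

Answer: after 6 steps: (¬x0 ∨ x0) ∨ (T ∧ ((T ∧ x0) ∧ (x1 ∧ F)))

Derivation:
  start: (¬(T ∧ x0) ∨ ((F ∧ T) ∨ x0)) ∨ (¬F ∧ ((T ∧ x0) ∧ (x1 ∧ F)))
  →1  ((¬T ∨ ¬x0) ∨ ((F ∧ T) ∨ x0)) ∨ (¬F ∧ ((T ∧ x0) ∧ (x1 ∧ F)))
  →2  ((F ∨ ¬x0) ∨ ((F ∧ T) ∨ x0)) ∨ (¬F ∧ ((T ∧ x0) ∧ (x1 ∧ F)))
  →3  (¬x0 ∨ ((F ∧ T) ∨ x0)) ∨ (¬F ∧ ((T ∧ x0) ∧ (x1 ∧ F)))
  →4  (¬x0 ∨ (F ∨ x0)) ∨ (¬F ∧ ((T ∧ x0) ∧ (x1 ∧ F)))
  →5  (¬x0 ∨ x0) ∨ (¬F ∧ ((T ∧ x0) ∧ (x1 ∧ F)))
  →6  (¬x0 ∨ x0) ∨ (T ∧ ((T ∧ x0) ∧ (x1 ∧ F)))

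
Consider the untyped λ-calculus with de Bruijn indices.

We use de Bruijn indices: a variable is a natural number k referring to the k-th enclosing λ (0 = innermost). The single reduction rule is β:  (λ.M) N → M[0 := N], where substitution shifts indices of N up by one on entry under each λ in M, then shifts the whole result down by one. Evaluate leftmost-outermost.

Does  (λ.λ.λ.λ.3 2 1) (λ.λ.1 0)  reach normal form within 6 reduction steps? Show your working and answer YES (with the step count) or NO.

  start: (λ.λ.λ.λ.3 2 1) (λ.λ.1 0)
  [1] λ.λ.λ.(λ.λ.1 0) 2 1
  [2] λ.λ.λ.(λ.3 0) 1
  [3] λ.λ.λ.2 1

Answer: YES — reaches normal form λ.λ.λ.2 1 in 3 ≤ 6 steps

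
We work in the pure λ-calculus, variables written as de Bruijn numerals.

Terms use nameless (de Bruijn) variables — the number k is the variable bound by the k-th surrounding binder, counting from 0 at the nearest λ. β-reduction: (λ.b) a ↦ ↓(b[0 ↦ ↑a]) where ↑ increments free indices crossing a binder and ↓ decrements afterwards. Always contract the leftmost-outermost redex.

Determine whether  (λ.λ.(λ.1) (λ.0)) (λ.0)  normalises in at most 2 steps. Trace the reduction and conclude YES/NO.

Answer: YES — reaches normal form λ.0 in 2 ≤ 2 steps

Derivation:
  start: (λ.λ.(λ.1) (λ.0)) (λ.0)
  [1] λ.(λ.1) (λ.0)
  [2] λ.0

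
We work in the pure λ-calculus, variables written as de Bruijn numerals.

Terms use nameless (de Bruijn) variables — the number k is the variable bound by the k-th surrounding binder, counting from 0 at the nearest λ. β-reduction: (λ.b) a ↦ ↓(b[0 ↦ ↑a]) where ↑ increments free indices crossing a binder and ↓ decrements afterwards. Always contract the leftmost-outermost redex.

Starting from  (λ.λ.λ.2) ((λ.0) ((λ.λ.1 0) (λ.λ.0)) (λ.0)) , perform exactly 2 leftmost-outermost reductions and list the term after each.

  start: (λ.λ.λ.2) ((λ.0) ((λ.λ.1 0) (λ.λ.0)) (λ.0))
  step 1: λ.λ.(λ.0) ((λ.λ.1 0) (λ.λ.0)) (λ.0)
  step 2: λ.λ.(λ.λ.1 0) (λ.λ.0) (λ.0)

Answer: after 2 steps: λ.λ.(λ.λ.1 0) (λ.λ.0) (λ.0)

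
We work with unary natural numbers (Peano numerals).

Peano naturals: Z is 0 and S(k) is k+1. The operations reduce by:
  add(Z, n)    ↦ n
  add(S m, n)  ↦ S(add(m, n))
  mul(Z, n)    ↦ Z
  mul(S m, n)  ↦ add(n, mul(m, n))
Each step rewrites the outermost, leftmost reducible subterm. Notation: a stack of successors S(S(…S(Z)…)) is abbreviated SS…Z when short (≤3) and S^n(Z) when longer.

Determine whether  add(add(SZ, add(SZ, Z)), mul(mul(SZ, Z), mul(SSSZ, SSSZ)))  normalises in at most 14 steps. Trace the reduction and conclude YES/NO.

Answer: YES — reaches normal form SSZ in 11 ≤ 14 steps

Working:
  start: add(add(SZ, add(SZ, Z)), mul(mul(SZ, Z), mul(SSSZ, SSSZ)))
  step 1: add(S(add(Z, add(SZ, Z))), mul(mul(SZ, Z), mul(SSSZ, SSSZ)))
  step 2: S(add(add(Z, add(SZ, Z)), mul(mul(SZ, Z), mul(SSSZ, SSSZ))))
  step 3: S(add(add(SZ, Z), mul(mul(SZ, Z), mul(SSSZ, SSSZ))))
  step 4: S(add(S(add(Z, Z)), mul(mul(SZ, Z), mul(SSSZ, SSSZ))))
  step 5: S(S(add(add(Z, Z), mul(mul(SZ, Z), mul(SSSZ, SSSZ)))))
  step 6: S(S(add(Z, mul(mul(SZ, Z), mul(SSSZ, SSSZ)))))
  step 7: S(S(mul(mul(SZ, Z), mul(SSSZ, SSSZ))))
  step 8: S(S(mul(add(Z, mul(Z, Z)), mul(SSSZ, SSSZ))))
  step 9: S(S(mul(mul(Z, Z), mul(SSSZ, SSSZ))))
  step 10: S(S(mul(Z, mul(SSSZ, SSSZ))))
  step 11: SSZ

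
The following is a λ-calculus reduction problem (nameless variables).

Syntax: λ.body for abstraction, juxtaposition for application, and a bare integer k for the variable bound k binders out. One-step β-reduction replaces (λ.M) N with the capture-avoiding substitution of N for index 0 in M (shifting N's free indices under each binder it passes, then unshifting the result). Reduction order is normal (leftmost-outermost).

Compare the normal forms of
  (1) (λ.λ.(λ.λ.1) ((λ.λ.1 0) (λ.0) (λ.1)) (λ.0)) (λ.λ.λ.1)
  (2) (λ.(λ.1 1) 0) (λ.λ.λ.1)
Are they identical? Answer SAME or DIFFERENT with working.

Term A:
  start: (λ.λ.(λ.λ.1) ((λ.λ.1 0) (λ.0) (λ.1)) (λ.0)) (λ.λ.λ.1)
  step 1: λ.(λ.λ.1) ((λ.λ.1 0) (λ.0) (λ.1)) (λ.0)
  step 2: λ.(λ.(λ.λ.1 0) (λ.0) (λ.2)) (λ.0)
  step 3: λ.(λ.λ.1 0) (λ.0) (λ.1)
  step 4: λ.(λ.(λ.0) 0) (λ.1)
  step 5: λ.(λ.0) (λ.1)
  step 6: λ.λ.1

Term B:
  start: (λ.(λ.1 1) 0) (λ.λ.λ.1)
  step 1: (λ.(λ.λ.λ.1) (λ.λ.λ.1)) (λ.λ.λ.1)
  step 2: (λ.λ.λ.1) (λ.λ.λ.1)
  step 3: λ.λ.1

Answer: SAME — A ⇓ λ.λ.1, B ⇓ λ.λ.1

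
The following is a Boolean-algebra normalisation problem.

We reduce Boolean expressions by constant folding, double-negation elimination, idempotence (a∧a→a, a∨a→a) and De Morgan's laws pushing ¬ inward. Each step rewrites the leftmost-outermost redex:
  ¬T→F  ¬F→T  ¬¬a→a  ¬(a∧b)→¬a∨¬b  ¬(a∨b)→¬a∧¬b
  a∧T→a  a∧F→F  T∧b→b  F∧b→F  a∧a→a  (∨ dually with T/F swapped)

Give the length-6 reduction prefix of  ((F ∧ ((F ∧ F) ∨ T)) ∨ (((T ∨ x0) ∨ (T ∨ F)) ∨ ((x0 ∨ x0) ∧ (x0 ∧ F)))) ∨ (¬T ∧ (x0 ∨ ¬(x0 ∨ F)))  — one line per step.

Answer: after 6 steps: T

Working:
  start: ((F ∧ ((F ∧ F) ∨ T)) ∨ (((T ∨ x0) ∨ (T ∨ F)) ∨ ((x0 ∨ x0) ∧ (x0 ∧ F)))) ∨ (¬T ∧ (x0 ∨ ¬(x0 ∨ F)))
  [1] (F ∨ (((T ∨ x0) ∨ (T ∨ F)) ∨ ((x0 ∨ x0) ∧ (x0 ∧ F)))) ∨ (¬T ∧ (x0 ∨ ¬(x0 ∨ F)))
  [2] (((T ∨ x0) ∨ (T ∨ F)) ∨ ((x0 ∨ x0) ∧ (x0 ∧ F))) ∨ (¬T ∧ (x0 ∨ ¬(x0 ∨ F)))
  [3] ((T ∨ (T ∨ F)) ∨ ((x0 ∨ x0) ∧ (x0 ∧ F))) ∨ (¬T ∧ (x0 ∨ ¬(x0 ∨ F)))
  [4] (T ∨ ((x0 ∨ x0) ∧ (x0 ∧ F))) ∨ (¬T ∧ (x0 ∨ ¬(x0 ∨ F)))
  [5] T ∨ (¬T ∧ (x0 ∨ ¬(x0 ∨ F)))
  [6] T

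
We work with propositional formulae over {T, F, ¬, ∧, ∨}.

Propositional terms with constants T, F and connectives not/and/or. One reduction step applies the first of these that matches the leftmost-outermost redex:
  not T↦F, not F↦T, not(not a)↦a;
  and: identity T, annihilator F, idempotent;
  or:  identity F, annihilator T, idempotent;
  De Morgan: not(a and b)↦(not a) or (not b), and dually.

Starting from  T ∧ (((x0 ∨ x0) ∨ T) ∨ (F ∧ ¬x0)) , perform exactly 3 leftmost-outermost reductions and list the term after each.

  start: T ∧ (((x0 ∨ x0) ∨ T) ∨ (F ∧ ¬x0))
  step 1: ((x0 ∨ x0) ∨ T) ∨ (F ∧ ¬x0)
  step 2: T ∨ (F ∧ ¬x0)
  step 3: T

Answer: after 3 steps: T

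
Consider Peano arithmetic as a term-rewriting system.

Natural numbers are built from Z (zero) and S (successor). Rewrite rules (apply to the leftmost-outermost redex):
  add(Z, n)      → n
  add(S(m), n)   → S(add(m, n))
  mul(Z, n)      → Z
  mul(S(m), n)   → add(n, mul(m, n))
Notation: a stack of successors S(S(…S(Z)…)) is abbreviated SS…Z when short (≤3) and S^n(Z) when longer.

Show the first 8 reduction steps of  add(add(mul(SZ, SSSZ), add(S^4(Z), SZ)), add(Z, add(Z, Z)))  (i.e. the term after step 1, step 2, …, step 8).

Answer: after 8 steps: S(S(add(add(S(add(Z, mul(Z, SSSZ))), add(S^4(Z), SZ)), add(Z, add(Z, Z)))))

Derivation:
  start: add(add(mul(SZ, SSSZ), add(S^4(Z), SZ)), add(Z, add(Z, Z)))
  →1  add(add(add(SSSZ, mul(Z, SSSZ)), add(S^4(Z), SZ)), add(Z, add(Z, Z)))
  →2  add(add(S(add(SSZ, mul(Z, SSSZ))), add(S^4(Z), SZ)), add(Z, add(Z, Z)))
  →3  add(S(add(add(SSZ, mul(Z, SSSZ)), add(S^4(Z), SZ))), add(Z, add(Z, Z)))
  →4  S(add(add(add(SSZ, mul(Z, SSSZ)), add(S^4(Z), SZ)), add(Z, add(Z, Z))))
  →5  S(add(add(S(add(SZ, mul(Z, SSSZ))), add(S^4(Z), SZ)), add(Z, add(Z, Z))))
  →6  S(add(S(add(add(SZ, mul(Z, SSSZ)), add(S^4(Z), SZ))), add(Z, add(Z, Z))))
  →7  S(S(add(add(add(SZ, mul(Z, SSSZ)), add(S^4(Z), SZ)), add(Z, add(Z, Z)))))
  →8  S(S(add(add(S(add(Z, mul(Z, SSSZ))), add(S^4(Z), SZ)), add(Z, add(Z, Z)))))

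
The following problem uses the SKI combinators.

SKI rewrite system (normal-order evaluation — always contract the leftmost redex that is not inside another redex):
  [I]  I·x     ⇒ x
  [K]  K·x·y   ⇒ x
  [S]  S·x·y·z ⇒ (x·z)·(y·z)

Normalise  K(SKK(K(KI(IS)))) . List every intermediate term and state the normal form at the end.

  start: K(SKK(K(KI(IS))))
  →1  K(K(K(KI(IS)))(K(K(KI(IS)))))
  →2  K(K(KI(IS)))
  →3  K(KI)

Answer: normal form = K(KI)  (in 3 steps)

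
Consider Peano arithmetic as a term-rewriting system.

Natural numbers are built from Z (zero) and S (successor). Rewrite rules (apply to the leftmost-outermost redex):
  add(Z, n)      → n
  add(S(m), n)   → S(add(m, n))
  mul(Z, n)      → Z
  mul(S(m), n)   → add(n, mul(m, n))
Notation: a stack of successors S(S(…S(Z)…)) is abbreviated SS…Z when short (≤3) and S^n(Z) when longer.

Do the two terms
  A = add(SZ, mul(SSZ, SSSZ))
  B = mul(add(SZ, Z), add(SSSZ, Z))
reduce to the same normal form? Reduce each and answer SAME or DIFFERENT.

Term A:
  start: add(SZ, mul(SSZ, SSSZ))
  →1  S(add(Z, mul(SSZ, SSSZ)))
  →2  S(mul(SSZ, SSSZ))
  →3  S(add(SSSZ, mul(SZ, SSSZ)))
  →4  S(S(add(SSZ, mul(SZ, SSSZ))))
  →5  S(S(S(add(SZ, mul(SZ, SSSZ)))))
  →6  S(S(S(S(add(Z, mul(SZ, SSSZ))))))
  →7  S(S(S(S(mul(SZ, SSSZ)))))
  →8  S(S(S(S(add(SSSZ, mul(Z, SSSZ))))))
  →9  S(S(S(S(S(add(SSZ, mul(Z, SSSZ)))))))
  →10  S(S(S(S(S(S(add(SZ, mul(Z, SSSZ))))))))
  →11  S(S(S(S(S(S(S(add(Z, mul(Z, SSSZ)))))))))
  →12  S(S(S(S(S(S(S(mul(Z, SSSZ))))))))
  →13  S^7(Z)

Term B:
  start: mul(add(SZ, Z), add(SSSZ, Z))
  →1  mul(S(add(Z, Z)), add(SSSZ, Z))
  →2  add(add(SSSZ, Z), mul(add(Z, Z), add(SSSZ, Z)))
  →3  add(S(add(SSZ, Z)), mul(add(Z, Z), add(SSSZ, Z)))
  →4  S(add(add(SSZ, Z), mul(add(Z, Z), add(SSSZ, Z))))
  →5  S(add(S(add(SZ, Z)), mul(add(Z, Z), add(SSSZ, Z))))
  →6  S(S(add(add(SZ, Z), mul(add(Z, Z), add(SSSZ, Z)))))
  →7  S(S(add(S(add(Z, Z)), mul(add(Z, Z), add(SSSZ, Z)))))
  →8  S(S(S(add(add(Z, Z), mul(add(Z, Z), add(SSSZ, Z))))))
  →9  S(S(S(add(Z, mul(add(Z, Z), add(SSSZ, Z))))))
  →10  S(S(S(mul(add(Z, Z), add(SSSZ, Z)))))
  →11  S(S(S(mul(Z, add(SSSZ, Z)))))
  →12  SSSZ

Answer: DIFFERENT — A ⇓ S^7(Z), B ⇓ SSSZ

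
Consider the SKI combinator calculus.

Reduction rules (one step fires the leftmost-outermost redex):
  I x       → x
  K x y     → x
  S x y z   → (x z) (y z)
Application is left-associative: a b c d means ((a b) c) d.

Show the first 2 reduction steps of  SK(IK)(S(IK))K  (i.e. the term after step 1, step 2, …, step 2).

  start: SK(IK)(S(IK))K
  [1] K(S(IK))(IK(S(IK)))K
  [2] S(IK)K

Answer: after 2 steps: S(IK)K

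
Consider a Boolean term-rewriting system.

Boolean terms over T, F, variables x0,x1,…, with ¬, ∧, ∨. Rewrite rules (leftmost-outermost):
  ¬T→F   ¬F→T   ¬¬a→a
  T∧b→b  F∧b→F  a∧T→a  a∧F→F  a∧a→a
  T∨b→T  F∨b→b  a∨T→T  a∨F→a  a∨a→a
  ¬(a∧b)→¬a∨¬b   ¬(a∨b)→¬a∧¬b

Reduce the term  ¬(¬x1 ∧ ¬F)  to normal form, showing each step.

  start: ¬(¬x1 ∧ ¬F)
  →1  ¬¬x1 ∨ ¬¬F
  →2  x1 ∨ ¬¬F
  →3  x1 ∨ F
  →4  x1

Answer: normal form = x1  (in 4 steps)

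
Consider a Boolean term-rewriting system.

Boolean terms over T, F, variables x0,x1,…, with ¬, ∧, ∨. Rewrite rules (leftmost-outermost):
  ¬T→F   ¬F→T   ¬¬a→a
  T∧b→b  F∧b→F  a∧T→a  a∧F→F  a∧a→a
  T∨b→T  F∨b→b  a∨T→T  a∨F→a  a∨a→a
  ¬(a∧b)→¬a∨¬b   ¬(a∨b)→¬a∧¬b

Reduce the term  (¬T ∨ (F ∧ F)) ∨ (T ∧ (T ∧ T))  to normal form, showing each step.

  start: (¬T ∨ (F ∧ F)) ∨ (T ∧ (T ∧ T))
  →1  (F ∨ (F ∧ F)) ∨ (T ∧ (T ∧ T))
  →2  (F ∧ F) ∨ (T ∧ (T ∧ T))
  →3  F ∨ (T ∧ (T ∧ T))
  →4  T ∧ (T ∧ T)
  →5  T ∧ T
  →6  T

Answer: normal form = T  (in 6 steps)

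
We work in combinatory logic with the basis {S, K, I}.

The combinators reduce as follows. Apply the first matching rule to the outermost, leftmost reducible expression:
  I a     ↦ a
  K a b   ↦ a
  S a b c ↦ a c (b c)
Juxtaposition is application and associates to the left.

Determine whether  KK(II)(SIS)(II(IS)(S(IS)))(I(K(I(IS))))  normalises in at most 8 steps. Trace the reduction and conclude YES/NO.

Answer: YES — reaches normal form S in 8 ≤ 8 steps

Reduction:
  start: KK(II)(SIS)(II(IS)(S(IS)))(I(K(I(IS))))
  →1  K(SIS)(II(IS)(S(IS)))(I(K(I(IS))))
  →2  SIS(I(K(I(IS))))
  →3  I(I(K(I(IS))))(S(I(K(I(IS)))))
  →4  I(K(I(IS)))(S(I(K(I(IS)))))
  →5  K(I(IS))(S(I(K(I(IS)))))
  →6  I(IS)
  →7  IS
  →8  S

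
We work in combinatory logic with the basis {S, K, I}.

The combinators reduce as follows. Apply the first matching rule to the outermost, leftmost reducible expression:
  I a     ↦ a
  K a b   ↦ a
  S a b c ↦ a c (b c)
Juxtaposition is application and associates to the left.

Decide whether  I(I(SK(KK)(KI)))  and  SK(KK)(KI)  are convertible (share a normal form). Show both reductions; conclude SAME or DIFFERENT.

Answer: SAME — A ⇓ KI, B ⇓ KI

Working:
Term A:
  start: I(I(SK(KK)(KI)))
  step 1: I(SK(KK)(KI))
  step 2: SK(KK)(KI)
  step 3: K(KI)(KK(KI))
  step 4: KI

Term B:
  start: SK(KK)(KI)
  step 1: K(KI)(KK(KI))
  step 2: KI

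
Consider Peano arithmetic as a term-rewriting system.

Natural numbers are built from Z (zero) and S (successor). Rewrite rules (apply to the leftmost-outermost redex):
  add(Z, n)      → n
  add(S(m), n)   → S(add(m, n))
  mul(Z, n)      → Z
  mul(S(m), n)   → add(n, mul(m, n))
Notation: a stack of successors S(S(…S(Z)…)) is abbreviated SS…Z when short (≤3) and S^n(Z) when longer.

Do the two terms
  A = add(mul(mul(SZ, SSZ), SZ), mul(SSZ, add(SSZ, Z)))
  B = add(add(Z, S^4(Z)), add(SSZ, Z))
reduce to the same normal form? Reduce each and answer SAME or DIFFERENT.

Term A:
  start: add(mul(mul(SZ, SSZ), SZ), mul(SSZ, add(SSZ, Z)))
  [1] add(mul(add(SSZ, mul(Z, SSZ)), SZ), mul(SSZ, add(SSZ, Z)))
  [2] add(mul(S(add(SZ, mul(Z, SSZ))), SZ), mul(SSZ, add(SSZ, Z)))
  [3] add(add(SZ, mul(add(SZ, mul(Z, SSZ)), SZ)), mul(SSZ, add(SSZ, Z)))
  [4] add(S(add(Z, mul(add(SZ, mul(Z, SSZ)), SZ))), mul(SSZ, add(SSZ, Z)))
  [5] S(add(add(Z, mul(add(SZ, mul(Z, SSZ)), SZ)), mul(SSZ, add(SSZ, Z))))
  [6] S(add(mul(add(SZ, mul(Z, SSZ)), SZ), mul(SSZ, add(SSZ, Z))))
  [7] S(add(mul(S(add(Z, mul(Z, SSZ))), SZ), mul(SSZ, add(SSZ, Z))))
  [8] S(add(add(SZ, mul(add(Z, mul(Z, SSZ)), SZ)), mul(SSZ, add(SSZ, Z))))
  [9] S(add(S(add(Z, mul(add(Z, mul(Z, SSZ)), SZ))), mul(SSZ, add(SSZ, Z))))
  [10] S(S(add(add(Z, mul(add(Z, mul(Z, SSZ)), SZ)), mul(SSZ, add(SSZ, Z)))))
  [11] S(S(add(mul(add(Z, mul(Z, SSZ)), SZ), mul(SSZ, add(SSZ, Z)))))
  [12] S(S(add(mul(mul(Z, SSZ), SZ), mul(SSZ, add(SSZ, Z)))))
  [13] S(S(add(mul(Z, SZ), mul(SSZ, add(SSZ, Z)))))
  [14] S(S(add(Z, mul(SSZ, add(SSZ, Z)))))
  [15] S(S(mul(SSZ, add(SSZ, Z))))
  [16] S(S(add(add(SSZ, Z), mul(SZ, add(SSZ, Z)))))
  [17] S(S(add(S(add(SZ, Z)), mul(SZ, add(SSZ, Z)))))
  [18] S(S(S(add(add(SZ, Z), mul(SZ, add(SSZ, Z))))))
  [19] S(S(S(add(S(add(Z, Z)), mul(SZ, add(SSZ, Z))))))
  [20] S(S(S(S(add(add(Z, Z), mul(SZ, add(SSZ, Z)))))))
  [21] S(S(S(S(add(Z, mul(SZ, add(SSZ, Z)))))))
  [22] S(S(S(S(mul(SZ, add(SSZ, Z))))))
  [23] S(S(S(S(add(add(SSZ, Z), mul(Z, add(SSZ, Z)))))))
  [24] S(S(S(S(add(S(add(SZ, Z)), mul(Z, add(SSZ, Z)))))))
  [25] S(S(S(S(S(add(add(SZ, Z), mul(Z, add(SSZ, Z))))))))
  [26] S(S(S(S(S(add(S(add(Z, Z)), mul(Z, add(SSZ, Z))))))))
  [27] S(S(S(S(S(S(add(add(Z, Z), mul(Z, add(SSZ, Z)))))))))
  [28] S(S(S(S(S(S(add(Z, mul(Z, add(SSZ, Z)))))))))
  [29] S(S(S(S(S(S(mul(Z, add(SSZ, Z))))))))
  [30] S^6(Z)

Term B:
  start: add(add(Z, S^4(Z)), add(SSZ, Z))
  [1] add(S^4(Z), add(SSZ, Z))
  [2] S(add(SSSZ, add(SSZ, Z)))
  [3] S(S(add(SSZ, add(SSZ, Z))))
  [4] S(S(S(add(SZ, add(SSZ, Z)))))
  [5] S(S(S(S(add(Z, add(SSZ, Z))))))
  [6] S(S(S(S(add(SSZ, Z)))))
  [7] S(S(S(S(S(add(SZ, Z))))))
  [8] S(S(S(S(S(S(add(Z, Z)))))))
  [9] S^6(Z)

Answer: SAME — A ⇓ S^6(Z), B ⇓ S^6(Z)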